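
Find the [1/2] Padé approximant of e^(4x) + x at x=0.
(167*x/51 + 1)/(32*x**2/51 - 88*x/51 + 1)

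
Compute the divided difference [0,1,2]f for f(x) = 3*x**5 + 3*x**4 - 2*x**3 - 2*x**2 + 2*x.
58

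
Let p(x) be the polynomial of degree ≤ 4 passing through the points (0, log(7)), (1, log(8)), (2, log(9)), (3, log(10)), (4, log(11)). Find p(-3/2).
log(43275834131238896700854768074263*3**(13/32)*5**(31/32)*9494291123882400741276009846234147245562743306170676763393457013**(1/128)/184467440737095516160000000000000)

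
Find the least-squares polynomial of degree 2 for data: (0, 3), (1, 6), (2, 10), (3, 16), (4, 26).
23/7 + (36/35)x + (8/7)x²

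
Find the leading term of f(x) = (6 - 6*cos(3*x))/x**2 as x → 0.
27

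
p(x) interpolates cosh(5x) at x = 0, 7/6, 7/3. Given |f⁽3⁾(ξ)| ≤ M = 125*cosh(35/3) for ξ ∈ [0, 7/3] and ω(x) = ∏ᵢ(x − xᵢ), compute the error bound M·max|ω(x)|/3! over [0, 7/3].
42875*sqrt(3)*cosh(35/3)/5832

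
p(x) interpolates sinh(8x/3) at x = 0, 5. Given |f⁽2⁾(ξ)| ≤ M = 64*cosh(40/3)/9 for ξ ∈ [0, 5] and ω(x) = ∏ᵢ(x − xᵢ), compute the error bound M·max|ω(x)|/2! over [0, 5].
200*cosh(40/3)/9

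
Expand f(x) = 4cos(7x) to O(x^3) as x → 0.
4 - 98*x**2 + O(x**3)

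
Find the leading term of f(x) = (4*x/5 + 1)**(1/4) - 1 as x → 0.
x/5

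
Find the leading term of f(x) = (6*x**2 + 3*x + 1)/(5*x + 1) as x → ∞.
6*x/5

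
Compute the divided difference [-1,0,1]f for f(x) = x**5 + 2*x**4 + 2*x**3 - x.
2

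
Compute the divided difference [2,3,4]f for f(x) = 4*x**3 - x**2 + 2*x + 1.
35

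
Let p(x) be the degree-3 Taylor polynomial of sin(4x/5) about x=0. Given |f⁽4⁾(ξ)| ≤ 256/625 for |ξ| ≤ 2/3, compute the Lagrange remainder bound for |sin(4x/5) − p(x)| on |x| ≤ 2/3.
512/151875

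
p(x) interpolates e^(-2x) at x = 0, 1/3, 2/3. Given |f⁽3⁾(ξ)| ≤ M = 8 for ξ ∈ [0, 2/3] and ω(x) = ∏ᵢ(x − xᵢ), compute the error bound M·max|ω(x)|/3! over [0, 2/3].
8*sqrt(3)/729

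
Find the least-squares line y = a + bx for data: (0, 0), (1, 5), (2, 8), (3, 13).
a = 1/5, b = 21/5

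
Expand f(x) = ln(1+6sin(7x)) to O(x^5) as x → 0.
42*x - 882*x**2 + 24353*x**3 - 763518*x**4 + O(x**5)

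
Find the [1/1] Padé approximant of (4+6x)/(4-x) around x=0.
(3*x/2 + 1)/(1 - x/4)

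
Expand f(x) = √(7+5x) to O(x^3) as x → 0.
sqrt(7) + 5*sqrt(7)*x/14 - 25*sqrt(7)*x**2/392 + O(x**3)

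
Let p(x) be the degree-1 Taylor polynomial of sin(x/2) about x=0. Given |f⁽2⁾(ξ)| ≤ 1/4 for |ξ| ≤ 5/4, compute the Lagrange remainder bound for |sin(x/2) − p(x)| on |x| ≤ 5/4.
25/128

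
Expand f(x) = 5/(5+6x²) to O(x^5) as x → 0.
1 - 6*x**2/5 + 36*x**4/25 + O(x**5)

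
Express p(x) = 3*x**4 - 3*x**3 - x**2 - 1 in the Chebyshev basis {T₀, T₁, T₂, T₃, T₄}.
(-3/8)T₀ + (-9/4)T₁ + T₂ + (-3/4)T₃ + (3/8)T₄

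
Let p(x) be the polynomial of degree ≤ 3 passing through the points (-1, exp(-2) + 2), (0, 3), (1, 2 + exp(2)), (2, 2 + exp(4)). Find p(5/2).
(-5 + (-35*exp(2) + 53 + 35*exp(4))*exp(2))*exp(-2)/16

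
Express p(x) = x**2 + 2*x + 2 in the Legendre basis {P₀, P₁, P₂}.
(7/3)P₀ + (2)P₁ + (2/3)P₂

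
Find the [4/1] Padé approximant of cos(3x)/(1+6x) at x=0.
(27*x**4/8 - 9*x**2/2 + 1)/(6*x + 1)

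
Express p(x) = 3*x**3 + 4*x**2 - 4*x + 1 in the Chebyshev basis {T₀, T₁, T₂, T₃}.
(3)T₀ + (-7/4)T₁ + (2)T₂ + (3/4)T₃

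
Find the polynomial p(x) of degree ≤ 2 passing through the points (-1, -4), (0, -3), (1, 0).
x**2 + 2*x - 3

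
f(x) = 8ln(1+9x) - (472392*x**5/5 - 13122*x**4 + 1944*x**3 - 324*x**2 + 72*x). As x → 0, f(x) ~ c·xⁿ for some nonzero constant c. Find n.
6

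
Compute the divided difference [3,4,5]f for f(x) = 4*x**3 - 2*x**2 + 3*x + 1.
46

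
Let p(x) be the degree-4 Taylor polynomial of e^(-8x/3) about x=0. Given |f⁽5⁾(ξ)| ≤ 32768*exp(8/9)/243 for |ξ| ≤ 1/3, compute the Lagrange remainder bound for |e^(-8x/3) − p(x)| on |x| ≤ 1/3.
4096*exp(8/9)/885735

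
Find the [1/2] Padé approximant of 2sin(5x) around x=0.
10*x/(25*x**2/6 + 1)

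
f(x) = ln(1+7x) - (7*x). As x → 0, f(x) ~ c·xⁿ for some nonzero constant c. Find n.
2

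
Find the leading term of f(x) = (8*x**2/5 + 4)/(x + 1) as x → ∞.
8*x/5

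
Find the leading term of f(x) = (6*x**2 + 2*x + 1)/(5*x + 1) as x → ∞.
6*x/5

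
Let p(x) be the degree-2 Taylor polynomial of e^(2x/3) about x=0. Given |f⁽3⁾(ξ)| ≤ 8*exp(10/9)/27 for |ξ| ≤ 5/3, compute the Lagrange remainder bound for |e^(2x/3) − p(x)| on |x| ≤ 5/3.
500*exp(10/9)/2187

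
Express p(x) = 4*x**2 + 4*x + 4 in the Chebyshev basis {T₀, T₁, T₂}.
(6)T₀ + (4)T₁ + (2)T₂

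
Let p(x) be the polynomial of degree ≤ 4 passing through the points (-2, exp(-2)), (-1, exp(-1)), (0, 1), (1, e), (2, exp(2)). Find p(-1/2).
(-5 + 60*e + (-20*e + 3*exp(2) + 90)*exp(2))*exp(-2)/128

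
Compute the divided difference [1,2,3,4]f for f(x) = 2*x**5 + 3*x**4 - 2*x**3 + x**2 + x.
158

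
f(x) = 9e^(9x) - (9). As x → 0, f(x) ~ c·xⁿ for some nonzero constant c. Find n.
1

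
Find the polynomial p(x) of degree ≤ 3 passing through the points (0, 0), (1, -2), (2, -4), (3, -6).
-2*x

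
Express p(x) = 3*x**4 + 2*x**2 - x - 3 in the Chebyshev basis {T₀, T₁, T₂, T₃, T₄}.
(-7/8)T₀ - T₁ + (5/2)T₂ + (3/8)T₄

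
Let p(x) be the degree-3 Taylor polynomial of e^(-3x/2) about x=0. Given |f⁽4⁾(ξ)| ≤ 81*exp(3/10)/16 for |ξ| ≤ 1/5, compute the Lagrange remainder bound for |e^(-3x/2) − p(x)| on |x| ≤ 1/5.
27*exp(3/10)/80000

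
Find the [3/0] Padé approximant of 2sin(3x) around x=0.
-9*x**3 + 6*x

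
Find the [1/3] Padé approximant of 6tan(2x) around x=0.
12*x/(1 - 4*x**2/3)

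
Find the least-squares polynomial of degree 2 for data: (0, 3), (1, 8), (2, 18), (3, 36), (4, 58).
3 + (9/5)x + (3)x²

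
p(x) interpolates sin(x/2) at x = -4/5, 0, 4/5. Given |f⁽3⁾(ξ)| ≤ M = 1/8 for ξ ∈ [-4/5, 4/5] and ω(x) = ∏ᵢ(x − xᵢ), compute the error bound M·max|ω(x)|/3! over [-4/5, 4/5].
8*sqrt(3)/3375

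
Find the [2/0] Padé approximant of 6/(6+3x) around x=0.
x**2/4 - x/2 + 1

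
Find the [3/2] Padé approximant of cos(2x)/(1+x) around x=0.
(4*x**3/3 - 4*x**2/3 - x + 1)/(1 - x**2/3)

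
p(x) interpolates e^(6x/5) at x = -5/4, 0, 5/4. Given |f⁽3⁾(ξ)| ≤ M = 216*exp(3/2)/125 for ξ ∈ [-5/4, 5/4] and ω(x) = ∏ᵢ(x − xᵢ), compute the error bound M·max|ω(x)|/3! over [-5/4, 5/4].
sqrt(3)*exp(3/2)/8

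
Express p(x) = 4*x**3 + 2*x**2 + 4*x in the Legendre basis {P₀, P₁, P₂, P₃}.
(2/3)P₀ + (32/5)P₁ + (4/3)P₂ + (8/5)P₃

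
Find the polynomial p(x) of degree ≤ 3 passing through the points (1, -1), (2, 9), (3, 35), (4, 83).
x**3 + 2*x**2 - 3*x - 1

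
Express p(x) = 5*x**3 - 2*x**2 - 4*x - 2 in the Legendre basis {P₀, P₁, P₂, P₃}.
(-8/3)P₀ - P₁ + (-4/3)P₂ + (2)P₃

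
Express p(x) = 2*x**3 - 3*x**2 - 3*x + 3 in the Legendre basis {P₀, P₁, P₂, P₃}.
(2)P₀ + (-9/5)P₁ + (-2)P₂ + (4/5)P₃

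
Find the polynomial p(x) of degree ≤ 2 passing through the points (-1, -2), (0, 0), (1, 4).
x**2 + 3*x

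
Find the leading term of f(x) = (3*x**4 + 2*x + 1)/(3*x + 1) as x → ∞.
x**3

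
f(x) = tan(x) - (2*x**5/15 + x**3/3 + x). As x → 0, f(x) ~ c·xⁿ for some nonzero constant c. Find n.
7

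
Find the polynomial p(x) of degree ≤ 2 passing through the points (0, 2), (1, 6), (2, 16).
3*x**2 + x + 2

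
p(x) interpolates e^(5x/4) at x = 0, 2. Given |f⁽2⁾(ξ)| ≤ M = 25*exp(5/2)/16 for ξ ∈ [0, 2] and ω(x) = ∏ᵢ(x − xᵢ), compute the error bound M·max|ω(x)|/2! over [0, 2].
25*exp(5/2)/32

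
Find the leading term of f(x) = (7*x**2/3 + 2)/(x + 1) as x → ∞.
7*x/3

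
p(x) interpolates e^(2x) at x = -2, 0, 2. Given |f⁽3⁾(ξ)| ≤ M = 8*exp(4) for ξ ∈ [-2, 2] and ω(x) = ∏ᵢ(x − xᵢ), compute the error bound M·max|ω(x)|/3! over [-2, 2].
64*sqrt(3)*exp(4)/27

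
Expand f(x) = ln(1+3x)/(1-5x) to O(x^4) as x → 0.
3*x + 21*x**2/2 + 123*x**3/2 + O(x**4)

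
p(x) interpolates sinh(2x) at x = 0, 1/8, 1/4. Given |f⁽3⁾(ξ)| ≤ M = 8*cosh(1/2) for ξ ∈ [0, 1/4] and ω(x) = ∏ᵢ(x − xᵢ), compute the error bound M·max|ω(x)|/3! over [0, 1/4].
sqrt(3)*cosh(1/2)/1728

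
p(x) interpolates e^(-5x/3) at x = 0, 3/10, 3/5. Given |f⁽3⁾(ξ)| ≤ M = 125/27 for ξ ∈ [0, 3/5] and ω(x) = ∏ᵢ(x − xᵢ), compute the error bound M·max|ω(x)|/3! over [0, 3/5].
sqrt(3)/216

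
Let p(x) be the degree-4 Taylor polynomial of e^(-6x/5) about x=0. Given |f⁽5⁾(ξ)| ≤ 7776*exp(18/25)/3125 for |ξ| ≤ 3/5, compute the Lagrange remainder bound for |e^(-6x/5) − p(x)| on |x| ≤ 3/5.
78732*exp(18/25)/48828125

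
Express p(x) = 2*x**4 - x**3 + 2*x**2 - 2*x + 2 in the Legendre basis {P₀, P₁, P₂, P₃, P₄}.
(46/15)P₀ + (-13/5)P₁ + (52/21)P₂ + (-2/5)P₃ + (16/35)P₄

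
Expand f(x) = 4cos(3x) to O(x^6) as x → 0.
4 - 18*x**2 + 27*x**4/2 + O(x**6)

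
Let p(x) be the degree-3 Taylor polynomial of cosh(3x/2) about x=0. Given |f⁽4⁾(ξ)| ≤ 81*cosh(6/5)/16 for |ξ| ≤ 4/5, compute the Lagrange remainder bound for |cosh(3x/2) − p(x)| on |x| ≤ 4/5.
54*cosh(6/5)/625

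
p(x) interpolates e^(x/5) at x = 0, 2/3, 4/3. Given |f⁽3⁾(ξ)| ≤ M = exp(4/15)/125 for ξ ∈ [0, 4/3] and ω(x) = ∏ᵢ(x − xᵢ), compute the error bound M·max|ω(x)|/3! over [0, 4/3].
8*sqrt(3)*exp(4/15)/91125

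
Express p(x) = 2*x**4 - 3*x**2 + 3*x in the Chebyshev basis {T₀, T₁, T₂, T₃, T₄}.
(-3/4)T₀ + (3)T₁ + (-1/2)T₂ + (1/4)T₄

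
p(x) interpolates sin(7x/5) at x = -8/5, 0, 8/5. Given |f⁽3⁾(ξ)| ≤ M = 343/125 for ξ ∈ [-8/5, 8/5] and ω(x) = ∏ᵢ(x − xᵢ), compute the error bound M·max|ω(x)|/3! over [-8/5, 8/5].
175616*sqrt(3)/421875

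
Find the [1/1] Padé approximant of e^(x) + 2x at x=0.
(17*x/6 + 1)/(1 - x/6)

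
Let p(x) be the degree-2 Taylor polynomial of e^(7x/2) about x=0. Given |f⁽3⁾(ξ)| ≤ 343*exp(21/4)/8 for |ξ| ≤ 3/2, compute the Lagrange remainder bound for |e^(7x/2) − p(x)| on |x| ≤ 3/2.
3087*exp(21/4)/128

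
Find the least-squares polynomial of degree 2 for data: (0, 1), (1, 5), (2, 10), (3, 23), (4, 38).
9/7 + (22/35)x + (15/7)x²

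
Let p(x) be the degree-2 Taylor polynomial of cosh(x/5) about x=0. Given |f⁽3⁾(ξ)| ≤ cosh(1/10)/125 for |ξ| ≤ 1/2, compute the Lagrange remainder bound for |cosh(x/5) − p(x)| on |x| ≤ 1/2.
cosh(1/10)/6000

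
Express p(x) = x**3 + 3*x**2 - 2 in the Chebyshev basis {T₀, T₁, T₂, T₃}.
(-1/2)T₀ + (3/4)T₁ + (3/2)T₂ + (1/4)T₃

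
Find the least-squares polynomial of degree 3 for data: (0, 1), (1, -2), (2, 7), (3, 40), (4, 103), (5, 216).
50/63 + (-1523/378)x + (-29/126)x² + (52/27)x³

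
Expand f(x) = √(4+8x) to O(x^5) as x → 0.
2 + 2*x - x**2 + x**3 - 5*x**4/4 + O(x**5)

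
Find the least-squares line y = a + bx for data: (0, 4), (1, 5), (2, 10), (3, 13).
a = 16/5, b = 16/5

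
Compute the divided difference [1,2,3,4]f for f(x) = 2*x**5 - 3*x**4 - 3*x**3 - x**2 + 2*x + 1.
97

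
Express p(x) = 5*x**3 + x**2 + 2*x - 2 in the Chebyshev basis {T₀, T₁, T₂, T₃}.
(-3/2)T₀ + (23/4)T₁ + (1/2)T₂ + (5/4)T₃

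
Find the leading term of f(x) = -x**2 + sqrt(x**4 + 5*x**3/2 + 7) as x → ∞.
5*x/4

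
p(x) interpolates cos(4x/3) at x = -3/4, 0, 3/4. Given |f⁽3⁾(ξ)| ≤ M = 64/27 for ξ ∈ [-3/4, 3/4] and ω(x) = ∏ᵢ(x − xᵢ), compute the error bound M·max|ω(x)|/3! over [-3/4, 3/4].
sqrt(3)/27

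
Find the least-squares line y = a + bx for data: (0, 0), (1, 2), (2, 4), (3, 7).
a = -1/5, b = 23/10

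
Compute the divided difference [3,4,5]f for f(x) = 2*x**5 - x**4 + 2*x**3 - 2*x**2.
1245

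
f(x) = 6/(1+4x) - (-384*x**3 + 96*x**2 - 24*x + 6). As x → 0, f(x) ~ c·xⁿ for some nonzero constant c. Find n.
4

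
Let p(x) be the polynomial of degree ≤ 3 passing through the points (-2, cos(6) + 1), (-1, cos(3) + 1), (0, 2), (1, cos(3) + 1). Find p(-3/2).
cos(3) + 5*cos(6)/16 + 11/16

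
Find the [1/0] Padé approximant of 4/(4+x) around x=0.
1 - x/4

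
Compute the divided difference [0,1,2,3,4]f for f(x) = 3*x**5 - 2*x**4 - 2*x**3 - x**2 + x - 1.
28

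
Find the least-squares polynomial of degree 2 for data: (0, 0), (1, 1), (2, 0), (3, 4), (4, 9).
16/35 + (-113/70)x + (13/14)x²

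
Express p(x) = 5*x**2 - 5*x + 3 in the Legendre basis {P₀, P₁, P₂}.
(14/3)P₀ + (-5)P₁ + (10/3)P₂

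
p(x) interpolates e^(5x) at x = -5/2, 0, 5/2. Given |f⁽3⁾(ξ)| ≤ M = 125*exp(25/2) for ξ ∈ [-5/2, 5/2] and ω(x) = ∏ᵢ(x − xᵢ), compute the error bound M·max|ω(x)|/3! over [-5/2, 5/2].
15625*sqrt(3)*exp(25/2)/216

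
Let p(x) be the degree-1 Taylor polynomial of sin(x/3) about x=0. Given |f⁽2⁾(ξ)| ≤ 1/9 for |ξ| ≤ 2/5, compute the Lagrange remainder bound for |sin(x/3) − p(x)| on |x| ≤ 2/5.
2/225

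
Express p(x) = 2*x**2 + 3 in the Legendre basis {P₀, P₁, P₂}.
(11/3)P₀ + (4/3)P₂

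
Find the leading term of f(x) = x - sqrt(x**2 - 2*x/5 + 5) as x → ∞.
1/5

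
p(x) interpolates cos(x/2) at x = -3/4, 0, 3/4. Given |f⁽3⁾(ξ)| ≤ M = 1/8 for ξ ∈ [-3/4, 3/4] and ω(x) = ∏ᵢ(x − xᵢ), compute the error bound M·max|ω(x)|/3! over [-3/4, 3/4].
sqrt(3)/512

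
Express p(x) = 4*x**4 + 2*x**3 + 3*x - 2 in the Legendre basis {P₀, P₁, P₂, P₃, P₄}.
(-6/5)P₀ + (21/5)P₁ + (16/7)P₂ + (4/5)P₃ + (32/35)P₄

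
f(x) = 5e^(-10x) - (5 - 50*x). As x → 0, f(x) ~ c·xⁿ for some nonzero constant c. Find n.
2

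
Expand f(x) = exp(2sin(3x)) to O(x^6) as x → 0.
1 + 6*x + 18*x**2 + 27*x**3 - 1863*x**5/20 + O(x**6)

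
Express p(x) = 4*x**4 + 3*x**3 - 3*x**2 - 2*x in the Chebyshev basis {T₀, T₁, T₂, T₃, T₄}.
(1/4)T₁ + (1/2)T₂ + (3/4)T₃ + (1/2)T₄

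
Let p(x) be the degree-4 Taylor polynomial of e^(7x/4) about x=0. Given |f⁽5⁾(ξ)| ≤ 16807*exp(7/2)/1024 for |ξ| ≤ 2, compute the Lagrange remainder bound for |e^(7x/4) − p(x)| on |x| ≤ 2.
16807*exp(7/2)/3840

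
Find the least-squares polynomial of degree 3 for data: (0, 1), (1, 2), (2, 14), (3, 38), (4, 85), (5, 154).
62/63 + (-55/27)x + (155/63)x² + (22/27)x³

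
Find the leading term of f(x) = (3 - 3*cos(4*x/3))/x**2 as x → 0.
8/3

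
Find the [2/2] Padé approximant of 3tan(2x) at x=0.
6*x/(1 - 4*x**2/3)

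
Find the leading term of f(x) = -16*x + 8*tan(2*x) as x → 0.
64*x**3/3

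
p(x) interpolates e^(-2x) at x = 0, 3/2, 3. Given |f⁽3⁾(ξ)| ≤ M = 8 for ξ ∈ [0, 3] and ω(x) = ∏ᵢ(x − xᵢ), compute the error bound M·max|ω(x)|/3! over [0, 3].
sqrt(3)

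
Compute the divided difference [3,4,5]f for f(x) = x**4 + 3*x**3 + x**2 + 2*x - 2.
134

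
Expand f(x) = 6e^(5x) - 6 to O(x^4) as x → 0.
30*x + 75*x**2 + 125*x**3 + O(x**4)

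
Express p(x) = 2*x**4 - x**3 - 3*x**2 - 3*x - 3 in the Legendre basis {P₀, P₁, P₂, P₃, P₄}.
(-18/5)P₀ + (-18/5)P₁ + (-6/7)P₂ + (-2/5)P₃ + (16/35)P₄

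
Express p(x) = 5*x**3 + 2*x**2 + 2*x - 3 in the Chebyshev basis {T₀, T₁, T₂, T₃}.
(-2)T₀ + (23/4)T₁ + T₂ + (5/4)T₃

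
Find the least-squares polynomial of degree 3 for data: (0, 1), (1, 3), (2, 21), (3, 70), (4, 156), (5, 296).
127/126 + (-2155/756)x + (689/252)x² + (52/27)x³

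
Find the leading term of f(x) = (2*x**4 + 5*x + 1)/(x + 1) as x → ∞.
2*x**3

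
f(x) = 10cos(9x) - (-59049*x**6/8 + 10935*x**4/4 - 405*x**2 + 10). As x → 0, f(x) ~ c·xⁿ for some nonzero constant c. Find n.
8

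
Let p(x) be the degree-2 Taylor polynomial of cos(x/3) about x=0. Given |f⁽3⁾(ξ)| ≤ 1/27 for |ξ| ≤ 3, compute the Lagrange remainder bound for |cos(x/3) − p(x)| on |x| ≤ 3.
1/6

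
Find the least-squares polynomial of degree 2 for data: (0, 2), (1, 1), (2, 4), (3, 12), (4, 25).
74/35 + (-261/70)x + (33/14)x²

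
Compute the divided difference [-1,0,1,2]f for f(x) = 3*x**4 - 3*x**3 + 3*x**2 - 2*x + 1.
3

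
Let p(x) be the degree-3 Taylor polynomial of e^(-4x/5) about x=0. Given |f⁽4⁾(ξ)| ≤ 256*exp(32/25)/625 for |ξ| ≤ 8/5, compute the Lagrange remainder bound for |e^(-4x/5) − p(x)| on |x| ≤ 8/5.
131072*exp(32/25)/1171875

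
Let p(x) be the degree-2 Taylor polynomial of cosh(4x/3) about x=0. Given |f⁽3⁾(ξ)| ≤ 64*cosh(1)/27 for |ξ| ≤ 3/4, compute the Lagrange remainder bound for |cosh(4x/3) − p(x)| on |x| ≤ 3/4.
cosh(1)/6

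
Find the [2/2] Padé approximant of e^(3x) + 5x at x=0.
(3*x**2/4 + 53*x/7 + 1)/(-9*x**2/28 - 3*x/7 + 1)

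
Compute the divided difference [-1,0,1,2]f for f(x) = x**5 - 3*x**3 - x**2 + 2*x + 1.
2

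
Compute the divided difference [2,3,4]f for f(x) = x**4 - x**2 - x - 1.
54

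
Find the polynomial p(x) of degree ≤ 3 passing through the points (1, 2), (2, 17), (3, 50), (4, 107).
x**3 + 3*x**2 - x - 1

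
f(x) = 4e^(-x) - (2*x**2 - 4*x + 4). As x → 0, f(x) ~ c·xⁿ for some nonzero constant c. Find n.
3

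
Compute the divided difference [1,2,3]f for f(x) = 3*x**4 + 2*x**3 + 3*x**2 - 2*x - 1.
90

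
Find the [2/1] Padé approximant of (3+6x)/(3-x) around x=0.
(2*x + 1)/(1 - x/3)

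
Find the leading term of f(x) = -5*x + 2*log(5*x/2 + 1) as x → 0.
-25*x**2/4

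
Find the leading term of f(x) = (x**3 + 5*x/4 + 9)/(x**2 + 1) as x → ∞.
x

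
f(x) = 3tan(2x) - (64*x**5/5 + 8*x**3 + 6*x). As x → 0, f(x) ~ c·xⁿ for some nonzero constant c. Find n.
7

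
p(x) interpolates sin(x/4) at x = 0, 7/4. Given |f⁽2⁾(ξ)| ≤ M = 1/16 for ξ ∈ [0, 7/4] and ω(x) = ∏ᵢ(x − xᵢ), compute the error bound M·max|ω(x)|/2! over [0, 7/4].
49/2048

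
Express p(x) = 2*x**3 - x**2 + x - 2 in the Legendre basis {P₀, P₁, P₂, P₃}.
(-7/3)P₀ + (11/5)P₁ + (-2/3)P₂ + (4/5)P₃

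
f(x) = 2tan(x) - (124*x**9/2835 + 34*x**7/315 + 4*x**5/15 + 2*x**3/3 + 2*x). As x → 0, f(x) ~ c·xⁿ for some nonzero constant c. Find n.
11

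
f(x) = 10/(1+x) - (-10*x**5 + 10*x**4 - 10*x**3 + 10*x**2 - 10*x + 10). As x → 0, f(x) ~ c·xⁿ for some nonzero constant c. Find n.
6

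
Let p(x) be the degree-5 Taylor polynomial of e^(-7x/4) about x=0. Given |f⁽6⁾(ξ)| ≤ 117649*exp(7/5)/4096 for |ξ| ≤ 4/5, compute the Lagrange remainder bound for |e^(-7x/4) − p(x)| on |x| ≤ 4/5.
117649*exp(7/5)/11250000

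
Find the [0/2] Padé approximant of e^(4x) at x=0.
1/(8*x**2 - 4*x + 1)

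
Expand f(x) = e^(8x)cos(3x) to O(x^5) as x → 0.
1 + 8*x + 55*x**2/2 + 148*x**3/3 + 721*x**4/24 + O(x**5)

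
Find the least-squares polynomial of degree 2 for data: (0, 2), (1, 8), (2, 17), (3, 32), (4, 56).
13/5 + (6/5)x + (3)x²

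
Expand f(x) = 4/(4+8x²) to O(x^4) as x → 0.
1 - 2*x**2 + O(x**4)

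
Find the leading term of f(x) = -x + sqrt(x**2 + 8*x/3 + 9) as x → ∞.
4/3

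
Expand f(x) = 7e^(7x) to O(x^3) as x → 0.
7 + 49*x + 343*x**2/2 + O(x**3)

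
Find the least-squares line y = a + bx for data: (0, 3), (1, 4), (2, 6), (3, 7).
a = 29/10, b = 7/5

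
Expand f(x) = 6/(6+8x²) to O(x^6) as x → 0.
1 - 4*x**2/3 + 16*x**4/9 + O(x**6)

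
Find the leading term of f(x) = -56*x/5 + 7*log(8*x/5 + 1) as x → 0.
-224*x**2/25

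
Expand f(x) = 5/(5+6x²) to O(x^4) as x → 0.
1 - 6*x**2/5 + O(x**4)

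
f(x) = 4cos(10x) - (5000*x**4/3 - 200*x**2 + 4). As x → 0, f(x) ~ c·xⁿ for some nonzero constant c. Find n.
6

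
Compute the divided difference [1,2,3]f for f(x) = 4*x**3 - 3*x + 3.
24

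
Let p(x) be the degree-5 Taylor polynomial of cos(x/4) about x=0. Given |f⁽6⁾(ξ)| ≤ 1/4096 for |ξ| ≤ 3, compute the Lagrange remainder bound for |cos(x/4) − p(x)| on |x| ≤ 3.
81/327680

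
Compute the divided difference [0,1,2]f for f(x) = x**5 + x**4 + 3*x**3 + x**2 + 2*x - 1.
32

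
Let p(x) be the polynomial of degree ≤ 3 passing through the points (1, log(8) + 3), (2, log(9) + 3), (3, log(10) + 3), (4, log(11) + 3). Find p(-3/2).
log(8796093022208000000000000000000000000*11**(7/16)*2**(3/8)*3**(1/8)*5**(1/16)/7434753751774828978684709077223679339) + 3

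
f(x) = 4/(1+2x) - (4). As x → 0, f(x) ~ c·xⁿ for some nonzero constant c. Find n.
1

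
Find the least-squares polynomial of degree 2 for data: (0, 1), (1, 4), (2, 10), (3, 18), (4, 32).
43/35 + (26/35)x + (12/7)x²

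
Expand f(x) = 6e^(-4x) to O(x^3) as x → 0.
6 - 24*x + 48*x**2 + O(x**3)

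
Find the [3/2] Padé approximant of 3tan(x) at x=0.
x*(15 - x**2)/(5*(1 - 2*x**2/5))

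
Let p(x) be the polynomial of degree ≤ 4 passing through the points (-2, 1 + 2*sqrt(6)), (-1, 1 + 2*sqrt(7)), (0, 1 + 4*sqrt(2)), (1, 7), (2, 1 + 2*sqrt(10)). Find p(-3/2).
-35*sqrt(2)/16 - 5*sqrt(10)/64 + 35*sqrt(6)/64 + 37/16 + 35*sqrt(7)/16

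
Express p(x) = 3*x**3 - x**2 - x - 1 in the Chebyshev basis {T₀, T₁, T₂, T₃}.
(-3/2)T₀ + (5/4)T₁ + (-1/2)T₂ + (3/4)T₃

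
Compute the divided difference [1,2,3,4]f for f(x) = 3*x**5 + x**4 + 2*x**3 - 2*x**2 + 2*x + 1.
207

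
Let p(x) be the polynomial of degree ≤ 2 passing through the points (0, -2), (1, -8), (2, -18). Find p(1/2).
-9/2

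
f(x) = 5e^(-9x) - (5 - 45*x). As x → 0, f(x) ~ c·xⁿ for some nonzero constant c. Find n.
2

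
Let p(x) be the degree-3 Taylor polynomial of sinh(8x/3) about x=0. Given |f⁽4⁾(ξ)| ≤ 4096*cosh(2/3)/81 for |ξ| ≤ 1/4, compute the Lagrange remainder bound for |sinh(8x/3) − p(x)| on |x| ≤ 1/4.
2*cosh(2/3)/243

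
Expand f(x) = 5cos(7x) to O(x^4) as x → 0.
5 - 245*x**2/2 + O(x**4)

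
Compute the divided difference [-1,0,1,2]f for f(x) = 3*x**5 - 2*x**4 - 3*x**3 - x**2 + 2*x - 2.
8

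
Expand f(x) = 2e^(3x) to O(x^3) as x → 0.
2 + 6*x + 9*x**2 + O(x**3)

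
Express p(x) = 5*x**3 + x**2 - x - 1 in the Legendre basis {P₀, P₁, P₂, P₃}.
(-2/3)P₀ + (2)P₁ + (2/3)P₂ + (2)P₃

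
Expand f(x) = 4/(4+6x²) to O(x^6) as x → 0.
1 - 3*x**2/2 + 9*x**4/4 + O(x**6)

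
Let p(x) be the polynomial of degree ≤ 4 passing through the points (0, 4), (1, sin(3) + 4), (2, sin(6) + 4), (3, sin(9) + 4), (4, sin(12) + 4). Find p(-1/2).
189*sin(6)/64 - 45*sin(9)/32 - 105*sin(3)/32 + 35*sin(12)/128 + 4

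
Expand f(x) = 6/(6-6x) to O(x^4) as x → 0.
1 + x + x**2 + x**3 + O(x**4)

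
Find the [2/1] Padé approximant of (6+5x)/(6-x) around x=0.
(5*x/6 + 1)/(1 - x/6)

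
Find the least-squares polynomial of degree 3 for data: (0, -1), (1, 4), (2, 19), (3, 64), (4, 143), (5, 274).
-17/21 + (97/63)x + (17/42)x² + (37/18)x³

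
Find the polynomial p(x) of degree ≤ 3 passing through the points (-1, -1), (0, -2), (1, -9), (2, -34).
-2*x**3 - 3*x**2 - 2*x - 2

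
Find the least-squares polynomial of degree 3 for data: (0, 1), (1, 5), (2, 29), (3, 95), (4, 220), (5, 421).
151/126 + (-1297/756)x + (229/126)x² + (331/108)x³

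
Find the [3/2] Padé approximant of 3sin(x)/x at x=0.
(3 - 7*x**2/20)/(x**2/20 + 1)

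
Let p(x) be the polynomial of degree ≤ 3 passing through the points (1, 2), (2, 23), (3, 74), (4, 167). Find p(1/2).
-1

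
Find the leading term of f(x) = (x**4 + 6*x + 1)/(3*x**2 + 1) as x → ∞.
x**2/3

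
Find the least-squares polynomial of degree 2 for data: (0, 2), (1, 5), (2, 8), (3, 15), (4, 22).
74/35 + (11/7)x + (6/7)x²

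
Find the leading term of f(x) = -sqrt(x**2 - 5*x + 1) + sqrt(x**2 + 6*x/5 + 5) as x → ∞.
31/10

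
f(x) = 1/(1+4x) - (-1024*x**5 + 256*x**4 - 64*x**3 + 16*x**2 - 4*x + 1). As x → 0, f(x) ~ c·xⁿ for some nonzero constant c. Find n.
6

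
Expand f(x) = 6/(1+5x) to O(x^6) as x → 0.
6 - 30*x + 150*x**2 - 750*x**3 + 3750*x**4 - 18750*x**5 + O(x**6)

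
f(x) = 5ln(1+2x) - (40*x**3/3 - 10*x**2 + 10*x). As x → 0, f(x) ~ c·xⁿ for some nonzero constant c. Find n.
4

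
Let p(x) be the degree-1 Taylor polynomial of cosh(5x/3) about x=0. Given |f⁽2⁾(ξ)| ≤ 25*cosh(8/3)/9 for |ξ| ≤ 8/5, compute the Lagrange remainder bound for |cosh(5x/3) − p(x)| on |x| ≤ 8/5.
32*cosh(8/3)/9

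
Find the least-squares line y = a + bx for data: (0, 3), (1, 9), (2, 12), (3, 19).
a = 31/10, b = 51/10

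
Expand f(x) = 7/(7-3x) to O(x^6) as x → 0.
1 + 3*x/7 + 9*x**2/49 + 27*x**3/343 + 81*x**4/2401 + 243*x**5/16807 + O(x**6)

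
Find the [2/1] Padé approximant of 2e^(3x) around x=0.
(3*x**2 + 4*x + 2)/(1 - x)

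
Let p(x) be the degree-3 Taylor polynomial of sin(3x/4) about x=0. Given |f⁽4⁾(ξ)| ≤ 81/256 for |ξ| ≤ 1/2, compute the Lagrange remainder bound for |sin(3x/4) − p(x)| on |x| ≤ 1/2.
27/32768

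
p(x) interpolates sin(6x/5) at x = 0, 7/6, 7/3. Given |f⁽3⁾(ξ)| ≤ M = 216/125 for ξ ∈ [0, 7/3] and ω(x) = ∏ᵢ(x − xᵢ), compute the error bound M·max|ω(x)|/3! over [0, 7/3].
343*sqrt(3)/3375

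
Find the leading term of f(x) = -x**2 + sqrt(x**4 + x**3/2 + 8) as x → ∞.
x/4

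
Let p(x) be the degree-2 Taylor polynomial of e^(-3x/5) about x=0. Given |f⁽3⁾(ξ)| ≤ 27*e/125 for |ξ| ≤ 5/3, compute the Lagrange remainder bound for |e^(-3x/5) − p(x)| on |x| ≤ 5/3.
e/6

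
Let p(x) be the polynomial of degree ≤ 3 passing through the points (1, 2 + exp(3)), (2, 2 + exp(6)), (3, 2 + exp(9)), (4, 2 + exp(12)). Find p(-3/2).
-105*exp(12)/16 - 495*exp(6)/16 + 2 + 231*exp(3)/16 + 385*exp(9)/16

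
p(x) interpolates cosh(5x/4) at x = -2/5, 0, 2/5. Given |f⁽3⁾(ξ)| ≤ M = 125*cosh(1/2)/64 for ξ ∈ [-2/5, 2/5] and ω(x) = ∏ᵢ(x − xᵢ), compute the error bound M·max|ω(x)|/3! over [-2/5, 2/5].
sqrt(3)*cosh(1/2)/216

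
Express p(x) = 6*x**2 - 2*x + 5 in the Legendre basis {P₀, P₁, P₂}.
(7)P₀ + (-2)P₁ + (4)P₂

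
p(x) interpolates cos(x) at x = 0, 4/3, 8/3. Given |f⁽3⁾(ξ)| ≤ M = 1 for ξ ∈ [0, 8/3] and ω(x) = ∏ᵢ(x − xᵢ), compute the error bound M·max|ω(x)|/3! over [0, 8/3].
64*sqrt(3)/729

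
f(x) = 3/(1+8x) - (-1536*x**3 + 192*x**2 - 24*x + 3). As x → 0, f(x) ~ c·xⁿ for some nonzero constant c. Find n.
4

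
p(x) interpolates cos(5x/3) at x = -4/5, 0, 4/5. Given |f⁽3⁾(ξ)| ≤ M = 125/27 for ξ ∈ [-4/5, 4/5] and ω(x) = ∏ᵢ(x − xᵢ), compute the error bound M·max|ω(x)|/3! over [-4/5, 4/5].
64*sqrt(3)/729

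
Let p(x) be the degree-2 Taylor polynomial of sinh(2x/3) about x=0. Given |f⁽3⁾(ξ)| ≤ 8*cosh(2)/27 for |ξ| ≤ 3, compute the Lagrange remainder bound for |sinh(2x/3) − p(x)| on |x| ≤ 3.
4*cosh(2)/3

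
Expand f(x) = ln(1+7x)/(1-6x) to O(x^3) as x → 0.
7*x + 35*x**2/2 + O(x**3)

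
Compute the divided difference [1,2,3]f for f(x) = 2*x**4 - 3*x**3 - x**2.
31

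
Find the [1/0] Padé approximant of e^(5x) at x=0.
5*x + 1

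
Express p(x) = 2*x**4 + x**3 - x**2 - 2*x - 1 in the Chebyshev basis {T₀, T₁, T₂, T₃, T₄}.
(-3/4)T₀ + (-5/4)T₁ + (1/2)T₂ + (1/4)T₃ + (1/4)T₄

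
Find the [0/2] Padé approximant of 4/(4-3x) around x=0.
1/(1 - 3*x/4)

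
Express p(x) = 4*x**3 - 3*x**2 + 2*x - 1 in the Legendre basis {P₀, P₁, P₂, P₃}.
(-2)P₀ + (22/5)P₁ + (-2)P₂ + (8/5)P₃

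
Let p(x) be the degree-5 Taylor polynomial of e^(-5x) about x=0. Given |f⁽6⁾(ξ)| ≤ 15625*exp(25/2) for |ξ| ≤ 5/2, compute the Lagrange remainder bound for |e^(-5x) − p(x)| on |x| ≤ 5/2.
48828125*exp(25/2)/9216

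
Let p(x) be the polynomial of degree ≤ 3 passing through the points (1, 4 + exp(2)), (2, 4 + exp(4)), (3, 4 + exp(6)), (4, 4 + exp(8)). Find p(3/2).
-5*exp(6)/16 + 5*exp(2)/16 + 4 + 15*exp(4)/16 + exp(8)/16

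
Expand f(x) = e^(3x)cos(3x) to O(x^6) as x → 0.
1 + 3*x - 9*x**3 - 27*x**4/2 - 81*x**5/10 + O(x**6)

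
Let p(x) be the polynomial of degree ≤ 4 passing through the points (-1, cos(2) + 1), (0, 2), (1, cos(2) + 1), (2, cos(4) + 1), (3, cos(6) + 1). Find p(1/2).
85*cos(2)/128 + 3*cos(6)/128 - 5*cos(4)/32 + 47/32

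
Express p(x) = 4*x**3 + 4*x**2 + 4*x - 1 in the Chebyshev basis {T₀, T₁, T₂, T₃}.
T₀ + (7)T₁ + (2)T₂ + T₃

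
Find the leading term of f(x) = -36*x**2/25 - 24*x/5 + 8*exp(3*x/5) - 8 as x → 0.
36*x**3/125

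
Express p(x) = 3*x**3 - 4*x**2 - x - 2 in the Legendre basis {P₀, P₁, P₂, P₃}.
(-10/3)P₀ + (4/5)P₁ + (-8/3)P₂ + (6/5)P₃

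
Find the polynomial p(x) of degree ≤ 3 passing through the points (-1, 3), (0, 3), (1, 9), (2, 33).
2*x**3 + 3*x**2 + x + 3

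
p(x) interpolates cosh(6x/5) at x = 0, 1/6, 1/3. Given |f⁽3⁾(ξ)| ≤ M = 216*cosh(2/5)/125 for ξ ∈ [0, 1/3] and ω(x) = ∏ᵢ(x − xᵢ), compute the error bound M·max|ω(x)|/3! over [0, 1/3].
sqrt(3)*cosh(2/5)/3375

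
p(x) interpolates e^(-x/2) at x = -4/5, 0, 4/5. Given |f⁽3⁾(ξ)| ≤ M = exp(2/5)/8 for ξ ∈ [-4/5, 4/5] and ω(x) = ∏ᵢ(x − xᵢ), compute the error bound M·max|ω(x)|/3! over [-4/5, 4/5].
8*sqrt(3)*exp(2/5)/3375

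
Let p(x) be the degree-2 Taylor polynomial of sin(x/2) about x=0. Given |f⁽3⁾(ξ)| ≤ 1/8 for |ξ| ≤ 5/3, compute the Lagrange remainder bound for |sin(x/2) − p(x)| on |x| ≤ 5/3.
125/1296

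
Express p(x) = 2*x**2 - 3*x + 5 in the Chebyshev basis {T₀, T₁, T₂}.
(6)T₀ + (-3)T₁ + T₂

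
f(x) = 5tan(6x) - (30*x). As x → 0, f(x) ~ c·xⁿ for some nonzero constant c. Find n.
3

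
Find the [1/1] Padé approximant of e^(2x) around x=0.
(x + 1)/(1 - x)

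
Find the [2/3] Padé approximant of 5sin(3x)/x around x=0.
(15 - 63*x**2/4)/(9*x**2/20 + 1)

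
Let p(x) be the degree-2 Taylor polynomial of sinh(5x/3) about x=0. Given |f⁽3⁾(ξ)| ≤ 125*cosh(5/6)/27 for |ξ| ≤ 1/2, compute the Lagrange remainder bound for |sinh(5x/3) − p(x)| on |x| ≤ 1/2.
125*cosh(5/6)/1296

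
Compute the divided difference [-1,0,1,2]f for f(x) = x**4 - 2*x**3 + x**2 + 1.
0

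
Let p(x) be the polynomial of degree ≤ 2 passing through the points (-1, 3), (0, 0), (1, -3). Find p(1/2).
-3/2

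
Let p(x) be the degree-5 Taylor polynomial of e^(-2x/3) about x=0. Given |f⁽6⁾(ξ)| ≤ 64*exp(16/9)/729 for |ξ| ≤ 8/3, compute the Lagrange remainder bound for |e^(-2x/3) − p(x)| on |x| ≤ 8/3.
1048576*exp(16/9)/23914845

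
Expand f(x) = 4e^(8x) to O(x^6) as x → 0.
4 + 32*x + 128*x**2 + 1024*x**3/3 + 2048*x**4/3 + 16384*x**5/15 + O(x**6)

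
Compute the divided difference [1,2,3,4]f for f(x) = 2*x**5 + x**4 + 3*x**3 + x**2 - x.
143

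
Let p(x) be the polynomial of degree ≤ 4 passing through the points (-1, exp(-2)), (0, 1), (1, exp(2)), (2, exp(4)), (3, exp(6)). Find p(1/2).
(-5 + (-20*exp(4) + 60 + 90*exp(2) + 3*exp(6))*exp(2))*exp(-2)/128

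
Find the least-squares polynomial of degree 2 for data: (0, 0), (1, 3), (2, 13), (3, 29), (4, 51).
-4/35 + (8/35)x + (22/7)x²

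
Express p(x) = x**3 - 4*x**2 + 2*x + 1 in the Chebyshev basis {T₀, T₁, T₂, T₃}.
-T₀ + (11/4)T₁ + (-2)T₂ + (1/4)T₃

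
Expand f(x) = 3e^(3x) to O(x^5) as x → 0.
3 + 9*x + 27*x**2/2 + 27*x**3/2 + 81*x**4/8 + O(x**5)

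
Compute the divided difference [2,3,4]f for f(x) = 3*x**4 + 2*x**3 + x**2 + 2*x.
184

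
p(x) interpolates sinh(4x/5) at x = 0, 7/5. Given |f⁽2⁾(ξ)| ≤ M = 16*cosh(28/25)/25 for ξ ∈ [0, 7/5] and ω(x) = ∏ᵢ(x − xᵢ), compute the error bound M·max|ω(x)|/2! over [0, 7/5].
98*cosh(28/25)/625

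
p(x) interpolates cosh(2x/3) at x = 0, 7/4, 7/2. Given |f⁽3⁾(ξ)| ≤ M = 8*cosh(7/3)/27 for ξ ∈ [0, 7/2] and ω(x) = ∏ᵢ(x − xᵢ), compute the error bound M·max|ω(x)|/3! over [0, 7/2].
343*sqrt(3)*cosh(7/3)/5832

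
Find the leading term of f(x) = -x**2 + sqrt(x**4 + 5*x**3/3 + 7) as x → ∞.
5*x/6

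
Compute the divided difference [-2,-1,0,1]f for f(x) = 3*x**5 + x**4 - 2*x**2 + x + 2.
13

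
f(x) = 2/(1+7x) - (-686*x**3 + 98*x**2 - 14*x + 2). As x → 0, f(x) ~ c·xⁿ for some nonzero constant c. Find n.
4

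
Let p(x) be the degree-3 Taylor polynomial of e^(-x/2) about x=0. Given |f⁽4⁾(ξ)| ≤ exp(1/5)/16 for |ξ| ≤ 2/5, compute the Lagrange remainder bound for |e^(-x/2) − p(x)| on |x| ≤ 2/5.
exp(1/5)/15000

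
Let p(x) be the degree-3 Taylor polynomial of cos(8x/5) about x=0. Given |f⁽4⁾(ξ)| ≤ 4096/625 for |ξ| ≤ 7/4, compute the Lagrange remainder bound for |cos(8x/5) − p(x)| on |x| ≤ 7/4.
4802/1875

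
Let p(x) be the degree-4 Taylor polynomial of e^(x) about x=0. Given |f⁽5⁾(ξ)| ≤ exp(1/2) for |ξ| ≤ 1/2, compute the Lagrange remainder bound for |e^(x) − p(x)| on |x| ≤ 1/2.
exp(1/2)/3840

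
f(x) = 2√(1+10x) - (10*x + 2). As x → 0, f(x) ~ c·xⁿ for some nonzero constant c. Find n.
2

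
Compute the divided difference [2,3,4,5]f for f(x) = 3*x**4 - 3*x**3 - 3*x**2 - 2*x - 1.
39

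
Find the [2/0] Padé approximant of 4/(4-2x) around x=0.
x**2/4 + x/2 + 1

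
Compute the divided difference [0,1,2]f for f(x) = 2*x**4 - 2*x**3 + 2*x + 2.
8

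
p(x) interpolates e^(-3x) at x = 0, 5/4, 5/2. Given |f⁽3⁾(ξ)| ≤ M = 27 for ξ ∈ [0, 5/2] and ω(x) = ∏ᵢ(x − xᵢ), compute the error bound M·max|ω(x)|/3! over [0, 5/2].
125*sqrt(3)/64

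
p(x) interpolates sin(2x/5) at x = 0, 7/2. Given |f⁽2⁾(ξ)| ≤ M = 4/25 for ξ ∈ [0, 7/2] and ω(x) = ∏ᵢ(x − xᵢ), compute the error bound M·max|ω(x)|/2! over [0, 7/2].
49/200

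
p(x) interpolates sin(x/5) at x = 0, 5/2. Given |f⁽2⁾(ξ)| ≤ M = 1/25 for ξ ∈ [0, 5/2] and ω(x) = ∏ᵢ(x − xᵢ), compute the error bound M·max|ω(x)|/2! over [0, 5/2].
1/32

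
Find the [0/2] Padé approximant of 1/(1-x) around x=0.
1/(1 - x)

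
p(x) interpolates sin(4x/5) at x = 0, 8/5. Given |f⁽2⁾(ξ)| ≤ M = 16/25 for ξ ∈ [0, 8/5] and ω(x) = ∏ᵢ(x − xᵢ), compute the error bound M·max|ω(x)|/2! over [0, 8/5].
128/625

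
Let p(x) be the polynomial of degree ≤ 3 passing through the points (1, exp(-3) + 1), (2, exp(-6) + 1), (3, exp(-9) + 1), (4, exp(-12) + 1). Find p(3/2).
(-5*exp(3) + 1 + 15*exp(6) + 5*exp(9) + 16*exp(12))*exp(-12)/16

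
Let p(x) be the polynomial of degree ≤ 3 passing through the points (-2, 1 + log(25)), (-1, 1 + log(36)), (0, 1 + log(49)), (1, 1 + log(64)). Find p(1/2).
-5*log(6)/8 + log(5)/8 + 1 + 15*log(2)/8 + 15*log(7)/8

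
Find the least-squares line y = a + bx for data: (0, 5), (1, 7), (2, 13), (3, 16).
a = 22/5, b = 39/10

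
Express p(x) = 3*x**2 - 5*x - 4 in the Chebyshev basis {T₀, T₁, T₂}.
(-5/2)T₀ + (-5)T₁ + (3/2)T₂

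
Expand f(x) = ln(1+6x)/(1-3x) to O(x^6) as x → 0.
6*x + 72*x**3 - 108*x**4 + 6156*x**5/5 + O(x**6)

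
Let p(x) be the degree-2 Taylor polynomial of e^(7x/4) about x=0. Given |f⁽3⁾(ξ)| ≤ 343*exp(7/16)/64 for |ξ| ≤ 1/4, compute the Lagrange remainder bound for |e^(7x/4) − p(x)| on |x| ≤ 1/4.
343*exp(7/16)/24576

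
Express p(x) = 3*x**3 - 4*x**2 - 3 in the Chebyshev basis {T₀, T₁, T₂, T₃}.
(-5)T₀ + (9/4)T₁ + (-2)T₂ + (3/4)T₃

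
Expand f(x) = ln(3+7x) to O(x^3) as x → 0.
log(3) + 7*x/3 - 49*x**2/18 + O(x**3)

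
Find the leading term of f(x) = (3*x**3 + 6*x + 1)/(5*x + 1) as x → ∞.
3*x**2/5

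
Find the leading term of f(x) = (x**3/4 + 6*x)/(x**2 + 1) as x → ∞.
x/4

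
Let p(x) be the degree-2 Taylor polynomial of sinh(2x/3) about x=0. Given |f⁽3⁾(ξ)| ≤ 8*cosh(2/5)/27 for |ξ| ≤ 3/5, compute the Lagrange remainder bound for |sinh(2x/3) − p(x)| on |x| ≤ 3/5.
4*cosh(2/5)/375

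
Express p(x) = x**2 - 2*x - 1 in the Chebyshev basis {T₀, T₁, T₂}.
(-1/2)T₀ + (-2)T₁ + (1/2)T₂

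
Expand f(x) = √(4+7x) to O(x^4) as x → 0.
2 + 7*x/4 - 49*x**2/64 + 343*x**3/512 + O(x**4)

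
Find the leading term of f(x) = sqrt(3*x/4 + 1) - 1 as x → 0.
3*x/8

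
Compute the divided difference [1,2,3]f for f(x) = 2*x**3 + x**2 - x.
13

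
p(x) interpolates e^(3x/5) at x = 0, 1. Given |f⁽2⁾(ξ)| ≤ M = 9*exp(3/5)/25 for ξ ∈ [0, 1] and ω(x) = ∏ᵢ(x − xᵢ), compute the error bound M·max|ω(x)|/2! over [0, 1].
9*exp(3/5)/200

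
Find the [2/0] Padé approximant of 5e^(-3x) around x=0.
45*x**2/2 - 15*x + 5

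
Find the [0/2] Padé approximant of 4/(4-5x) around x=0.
1/(1 - 5*x/4)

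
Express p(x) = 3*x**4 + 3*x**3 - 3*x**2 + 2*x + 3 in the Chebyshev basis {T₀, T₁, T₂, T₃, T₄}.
(21/8)T₀ + (17/4)T₁ + (3/4)T₃ + (3/8)T₄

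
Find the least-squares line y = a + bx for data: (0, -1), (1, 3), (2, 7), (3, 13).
a = -7/5, b = 23/5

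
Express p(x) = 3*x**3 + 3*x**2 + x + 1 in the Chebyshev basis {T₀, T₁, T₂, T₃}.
(5/2)T₀ + (13/4)T₁ + (3/2)T₂ + (3/4)T₃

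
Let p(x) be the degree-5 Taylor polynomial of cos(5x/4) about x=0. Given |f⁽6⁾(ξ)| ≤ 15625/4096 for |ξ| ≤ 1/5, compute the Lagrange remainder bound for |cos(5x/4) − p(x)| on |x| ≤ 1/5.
1/2949120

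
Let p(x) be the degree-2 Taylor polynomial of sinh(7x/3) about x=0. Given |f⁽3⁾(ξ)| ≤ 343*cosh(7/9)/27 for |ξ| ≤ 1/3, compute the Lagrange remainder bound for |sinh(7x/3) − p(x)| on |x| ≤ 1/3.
343*cosh(7/9)/4374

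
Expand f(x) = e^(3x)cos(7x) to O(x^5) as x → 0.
1 + 3*x - 20*x**2 - 69*x**3 - 41*x**4/6 + O(x**5)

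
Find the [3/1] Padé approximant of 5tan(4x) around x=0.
320*x**3/3 + 20*x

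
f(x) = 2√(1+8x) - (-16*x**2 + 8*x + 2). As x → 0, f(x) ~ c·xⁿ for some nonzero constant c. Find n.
3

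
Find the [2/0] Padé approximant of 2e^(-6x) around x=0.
36*x**2 - 12*x + 2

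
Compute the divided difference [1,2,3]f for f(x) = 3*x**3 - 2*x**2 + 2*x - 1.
16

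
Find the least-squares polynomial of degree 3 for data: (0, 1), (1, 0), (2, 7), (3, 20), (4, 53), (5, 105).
53/63 + (-47/54)x + (-37/252)x² + (97/108)x³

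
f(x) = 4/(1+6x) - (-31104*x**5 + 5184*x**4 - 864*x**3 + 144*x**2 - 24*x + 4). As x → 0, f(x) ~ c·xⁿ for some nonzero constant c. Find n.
6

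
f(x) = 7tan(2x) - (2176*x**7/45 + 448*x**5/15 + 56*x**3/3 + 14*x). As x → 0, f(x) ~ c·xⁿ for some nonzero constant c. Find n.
9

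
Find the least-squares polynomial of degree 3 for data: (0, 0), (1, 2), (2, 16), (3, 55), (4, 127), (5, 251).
-19/126 + (697/756)x + (-131/252)x² + (56/27)x³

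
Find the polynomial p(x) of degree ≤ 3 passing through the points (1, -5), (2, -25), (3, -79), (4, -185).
-3*x**3 + x**2 - 2*x - 1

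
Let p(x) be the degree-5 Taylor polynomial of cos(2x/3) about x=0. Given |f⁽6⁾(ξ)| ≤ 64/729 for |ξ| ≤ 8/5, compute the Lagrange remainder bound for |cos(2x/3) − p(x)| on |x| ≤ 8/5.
1048576/512578125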